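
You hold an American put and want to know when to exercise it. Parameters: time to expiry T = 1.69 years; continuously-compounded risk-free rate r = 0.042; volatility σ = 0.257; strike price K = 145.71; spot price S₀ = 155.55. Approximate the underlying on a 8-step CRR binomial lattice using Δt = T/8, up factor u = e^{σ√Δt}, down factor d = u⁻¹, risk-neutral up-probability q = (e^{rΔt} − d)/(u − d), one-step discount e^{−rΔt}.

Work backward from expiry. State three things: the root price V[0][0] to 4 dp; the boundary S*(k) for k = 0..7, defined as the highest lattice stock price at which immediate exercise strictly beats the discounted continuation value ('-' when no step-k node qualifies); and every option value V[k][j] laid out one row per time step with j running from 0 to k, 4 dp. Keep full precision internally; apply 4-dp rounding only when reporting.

params: Δt=0.21125 u=1.12538 d=0.88859 q=0.50814 e^(-rΔt)=0.99117
t_8 payoffs: 85.2495 69.1378 48.7326 22.8896 0.0000 0.0000 0.0000 0.0000 0.0000
t_7: node(7,0) S=68.0411 payoff=77.6689 vs cont=76.3818 → 77.6689 [stop]  node(7,1) S=86.1729 payoff=59.5371 vs cont=58.2500 → 59.5371 [stop]  node(7,2) S=109.1366 payoff=36.5734 vs cont=35.2863 → 36.5734 [stop]  node(7,3) S=138.2198 payoff=7.4902 vs cont=11.1591 → 11.1591 [wait]  node(7,4) S=175.0531 payoff=0.0000 vs cont=0.0000 → 0.0000 [wait]  node(7,5) S=221.7019 payoff=0.0000 vs cont=0.0000 → 0.0000 [wait]  node(7,6) S=280.7819 payoff=0.0000 vs cont=0.0000 → 0.0000 [wait]  node(7,7) S=355.6057 payoff=0.0000 vs cont=0.0000 → 0.0000 [wait]  ⇒ S*(7)=109.1366
t_6: node(6,0) S=76.5722 payoff=69.1378 vs cont=67.8507 → 69.1378 [stop]  node(6,1) S=96.9774 payoff=48.7326 vs cont=47.4455 → 48.7326 [stop]  node(6,2) S=122.8204 payoff=22.8896 vs cont=23.4504 → 23.4504 [wait]  node(6,3) S=155.5500 payoff=0.0000 vs cont=5.4402 → 5.4402 [wait]  node(6,4) S=197.0016 payoff=0.0000 vs cont=0.0000 → 0.0000 [wait]  node(6,5) S=249.4993 payoff=0.0000 vs cont=0.0000 → 0.0000 [wait]  node(6,6) S=315.9868 payoff=0.0000 vs cont=0.0000 → 0.0000 [wait]  ⇒ S*(6)=96.9774
t_5: node(5,0) S=86.1729 payoff=59.5371 vs cont=58.2500 → 59.5371 [stop]  node(5,1) S=109.1366 payoff=36.5734 vs cont=35.5687 → 36.5734 [stop]  node(5,2) S=138.2198 payoff=7.4902 vs cont=14.1724 → 14.1724 [wait]  node(5,3) S=175.0531 payoff=0.0000 vs cont=2.6522 → 2.6522 [wait]  node(5,4) S=221.7019 payoff=0.0000 vs cont=0.0000 → 0.0000 [wait]  node(5,5) S=280.7819 payoff=0.0000 vs cont=0.0000 → 0.0000 [wait]  ⇒ S*(5)=109.1366
t_4: node(4,0) S=96.9774 payoff=48.7326 vs cont=47.4455 → 48.7326 [stop]  node(4,1) S=122.8204 payoff=22.8896 vs cont=24.9680 → 24.9680 [wait]  node(4,2) S=155.5500 payoff=0.0000 vs cont=8.2450 → 8.2450 [wait]  node(4,3) S=197.0016 payoff=0.0000 vs cont=1.2930 → 1.2930 [wait]  node(4,4) S=249.4993 payoff=0.0000 vs cont=0.0000 → 0.0000 [wait]  ⇒ S*(4)=96.9774
t_3: node(3,0) S=109.1366 payoff=36.5734 vs cont=36.3330 → 36.5734 [stop]  node(3,1) S=138.2198 payoff=7.4902 vs cont=16.3249 → 16.3249 [wait]  node(3,2) S=175.0531 payoff=0.0000 vs cont=4.6708 → 4.6708 [wait]  node(3,3) S=221.7019 payoff=0.0000 vs cont=0.6303 → 0.6303 [wait]  ⇒ S*(3)=109.1366
t_2: node(2,0) S=122.8204 payoff=22.8896 vs cont=26.0521 → 26.0521 [wait]  node(2,1) S=155.5500 payoff=0.0000 vs cont=10.3111 → 10.3111 [wait]  node(2,2) S=197.0016 payoff=0.0000 vs cont=2.5946 → 2.5946 [wait]  ⇒ S*(2)=-
t_1: node(1,0) S=138.2198 payoff=7.4902 vs cont=17.8940 → 17.8940 [wait]  node(1,1) S=175.0531 payoff=0.0000 vs cont=6.3336 → 6.3336 [wait]  ⇒ S*(1)=-
t_0: node(0,0) S=155.5500 payoff=0.0000 vs cont=11.9135 → 11.9135 [wait]  ⇒ S*(0)=-

price = 11.9135
boundary = - - - 109.1366 96.9774 109.1366 96.9774 109.1366
tree:
11.9135
17.8940 6.3336
26.0521 10.3111 2.5946
36.5734 16.3249 4.6708 0.6303
48.7326 24.9680 8.2450 1.2930 0.0000
59.5371 36.5734 14.1724 2.6522 0.0000 0.0000
69.1378 48.7326 23.4504 5.4402 0.0000 0.0000 0.0000
77.6689 59.5371 36.5734 11.1591 0.0000 0.0000 0.0000 0.0000
85.2495 69.1378 48.7326 22.8896 0.0000 0.0000 0.0000 0.0000 0.0000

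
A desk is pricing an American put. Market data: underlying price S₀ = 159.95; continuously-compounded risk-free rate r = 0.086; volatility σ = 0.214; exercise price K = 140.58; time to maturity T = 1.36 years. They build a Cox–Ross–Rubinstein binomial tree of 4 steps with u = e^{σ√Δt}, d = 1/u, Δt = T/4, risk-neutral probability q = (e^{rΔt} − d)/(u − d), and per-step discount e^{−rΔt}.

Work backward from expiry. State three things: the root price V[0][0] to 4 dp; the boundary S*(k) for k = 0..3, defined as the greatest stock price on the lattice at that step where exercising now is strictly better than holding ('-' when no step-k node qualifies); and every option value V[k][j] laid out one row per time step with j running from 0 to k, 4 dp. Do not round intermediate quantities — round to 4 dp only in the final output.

price = 3.7329
boundary = - - 124.6234 110.0037
tree:
3.7329
7.8550 1.0264
15.9566 2.5617 0.0000
30.5763 6.3935 0.0000 0.0000
43.4809 15.9566 0.0000 0.0000 0.0000

params: Δt=0.34000 u=1.13290 d=0.88269 q=0.58743 e^(-rΔt)=0.97118
t_4 payoffs: 43.4809 15.9566 0.0000 0.0000 0.0000
t_3: node(3,0) S=110.0037 payoff=30.5763 vs cont=26.5252 → 30.5763 [stop]  node(3,1) S=141.1861 payoff=0.0000 vs cont=6.3935 → 6.3935 [wait]  node(3,2) S=181.2077 payoff=0.0000 vs cont=0.0000 → 0.0000 [wait]  node(3,3) S=232.5740 payoff=0.0000 vs cont=0.0000 → 0.0000 [wait]  ⇒ S*(3)=110.0037
t_2: node(2,0) S=124.6234 payoff=15.9566 vs cont=15.8988 → 15.9566 [stop]  node(2,1) S=159.9500 payoff=0.0000 vs cont=2.5617 → 2.5617 [wait]  node(2,2) S=205.2905 payoff=0.0000 vs cont=0.0000 → 0.0000 [wait]  ⇒ S*(2)=124.6234
t_1: node(1,0) S=141.1861 payoff=0.0000 vs cont=7.8550 → 7.8550 [wait]  node(1,1) S=181.2077 payoff=0.0000 vs cont=1.0264 → 1.0264 [wait]  ⇒ S*(1)=-
t_0: node(0,0) S=159.9500 payoff=0.0000 vs cont=3.7329 → 3.7329 [wait]  ⇒ S*(0)=-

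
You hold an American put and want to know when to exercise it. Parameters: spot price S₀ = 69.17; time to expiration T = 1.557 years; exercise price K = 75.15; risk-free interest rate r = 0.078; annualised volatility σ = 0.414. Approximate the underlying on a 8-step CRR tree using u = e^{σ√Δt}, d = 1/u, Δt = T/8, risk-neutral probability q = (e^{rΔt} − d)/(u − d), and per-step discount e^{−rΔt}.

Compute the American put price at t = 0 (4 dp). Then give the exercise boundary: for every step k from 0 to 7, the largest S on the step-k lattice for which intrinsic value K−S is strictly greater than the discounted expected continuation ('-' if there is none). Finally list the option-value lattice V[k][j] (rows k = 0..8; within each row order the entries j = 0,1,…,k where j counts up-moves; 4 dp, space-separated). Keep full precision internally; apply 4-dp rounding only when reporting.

Δt=0.19462  u=1.20038  d=0.83307  q=0.49611  discount=0.98493
step 8 (expiry): payoffs max(K−S,0) = 59.1044 52.0295 41.8352 27.1460 5.9800 0.0000 0.0000 0.0000 0.0000
step 7: (k=7,j=0): S=19.2609, (K−S)⁺=55.8891, hold=54.7569 ⇒ V=55.8891 exercise | (k=7,j=1): S=27.7534, (K−S)⁺=47.3966, hold=46.2644 ⇒ V=47.3966 exercise | (k=7,j=2): S=39.9905, (K−S)⁺=35.1595, hold=34.0273 ⇒ V=35.1595 exercise | (k=7,j=3): S=57.6232, (K−S)⁺=17.5268, hold=16.3946 ⇒ V=17.5268 exercise | (k=7,j=4): S=83.0306, (K−S)⁺=0.0000, hold=2.9679 ⇒ V=2.9679 continue | (k=7,j=5): S=119.6406, (K−S)⁺=0.0000, hold=0.0000 ⇒ V=0.0000 continue | (k=7,j=6): S=172.3927, (K−S)⁺=0.0000, hold=0.0000 ⇒ V=0.0000 continue | (k=7,j=7): S=248.4045, (K−S)⁺=0.0000, hold=0.0000 ⇒ V=0.0000 continue  boundary S*=57.6232
step 6: (k=6,j=0): S=23.1205, (K−S)⁺=52.0295, hold=50.8973 ⇒ V=52.0295 exercise | (k=6,j=1): S=33.3148, (K−S)⁺=41.8352, hold=40.7030 ⇒ V=41.8352 exercise | (k=6,j=2): S=48.0040, (K−S)⁺=27.1460, hold=26.0138 ⇒ V=27.1460 exercise | (k=6,j=3): S=69.1700, (K−S)⁺=5.9800, hold=10.1487 ⇒ V=10.1487 continue | (k=6,j=4): S=99.6686, (K−S)⁺=0.0000, hold=1.4729 ⇒ V=1.4729 continue | (k=6,j=5): S=143.6146, (K−S)⁺=0.0000, hold=0.0000 ⇒ V=0.0000 continue | (k=6,j=6): S=206.9375, (K−S)⁺=0.0000, hold=0.0000 ⇒ V=0.0000 continue  boundary S*=48.0040
step 5: (k=5,j=0): S=27.7534, (K−S)⁺=47.3966, hold=46.2644 ⇒ V=47.3966 exercise | (k=5,j=1): S=39.9905, (K−S)⁺=35.1595, hold=34.0273 ⇒ V=35.1595 exercise | (k=5,j=2): S=57.6232, (K−S)⁺=17.5268, hold=18.4315 ⇒ V=18.4315 continue | (k=5,j=3): S=83.0306, (K−S)⁺=0.0000, hold=5.7565 ⇒ V=5.7565 continue | (k=5,j=4): S=119.6406, (K−S)⁺=0.0000, hold=0.7310 ⇒ V=0.7310 continue | (k=5,j=5): S=172.3927, (K−S)⁺=0.0000, hold=0.0000 ⇒ V=0.0000 continue  boundary S*=39.9905
step 4: (k=4,j=0): S=33.3148, (K−S)⁺=41.8352, hold=40.7030 ⇒ V=41.8352 exercise | (k=4,j=1): S=48.0040, (K−S)⁺=27.1460, hold=26.4559 ⇒ V=27.1460 exercise | (k=4,j=2): S=69.1700, (K−S)⁺=5.9800, hold=11.9604 ⇒ V=11.9604 continue | (k=4,j=3): S=99.6686, (K−S)⁺=0.0000, hold=3.2142 ⇒ V=3.2142 continue | (k=4,j=4): S=143.6146, (K−S)⁺=0.0000, hold=0.3628 ⇒ V=0.3628 continue  boundary S*=48.0040
step 3: (k=3,j=0): S=39.9905, (K−S)⁺=35.1595, hold=34.0273 ⇒ V=35.1595 exercise | (k=3,j=1): S=57.6232, (K−S)⁺=17.5268, hold=19.3168 ⇒ V=19.3168 continue | (k=3,j=2): S=83.0306, (K−S)⁺=0.0000, hold=7.5065 ⇒ V=7.5065 continue | (k=3,j=3): S=119.6406, (K−S)⁺=0.0000, hold=1.7725 ⇒ V=1.7725 continue  boundary S*=39.9905
step 2: (k=2,j=0): S=48.0040, (K−S)⁺=27.1460, hold=26.8885 ⇒ V=27.1460 exercise | (k=2,j=1): S=69.1700, (K−S)⁺=5.9800, hold=13.2548 ⇒ V=13.2548 continue | (k=2,j=2): S=99.6686, (K−S)⁺=0.0000, hold=4.5915 ⇒ V=4.5915 continue  boundary S*=48.0040
step 1: (k=1,j=0): S=57.6232, (K−S)⁺=17.5268, hold=19.9493 ⇒ V=19.9493 continue | (k=1,j=1): S=83.0306, (K−S)⁺=0.0000, hold=8.8219 ⇒ V=8.8219 continue  boundary S*=-
step 0: (k=0,j=0): S=69.1700, (K−S)⁺=5.9800, hold=14.2115 ⇒ V=14.2115 continue  boundary S*=-

price = 14.2115
boundary = - - 48.0040 39.9905 48.0040 39.9905 48.0040 57.6232
tree:
14.2115
19.9493 8.8219
27.1460 13.2548 4.5915
35.1595 19.3168 7.5065 1.7725
41.8352 27.1460 11.9604 3.2142 0.3628
47.3966 35.1595 18.4315 5.7565 0.7310 0.0000
52.0295 41.8352 27.1460 10.1487 1.4729 0.0000 0.0000
55.8891 47.3966 35.1595 17.5268 2.9679 0.0000 0.0000 0.0000
59.1044 52.0295 41.8352 27.1460 5.9800 0.0000 0.0000 0.0000 0.0000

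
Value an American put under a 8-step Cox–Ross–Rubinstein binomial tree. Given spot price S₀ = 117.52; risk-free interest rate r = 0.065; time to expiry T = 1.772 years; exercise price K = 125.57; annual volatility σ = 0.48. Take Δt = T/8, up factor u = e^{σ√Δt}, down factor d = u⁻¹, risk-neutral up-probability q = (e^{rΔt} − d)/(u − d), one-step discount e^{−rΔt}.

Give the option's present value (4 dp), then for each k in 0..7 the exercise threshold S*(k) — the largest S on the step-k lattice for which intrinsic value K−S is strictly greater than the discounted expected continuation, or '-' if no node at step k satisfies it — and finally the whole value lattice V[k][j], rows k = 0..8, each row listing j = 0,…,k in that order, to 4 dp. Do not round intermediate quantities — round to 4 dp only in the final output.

price = 28.3484
boundary = - - - 59.6736 74.7984 59.6736 74.7984 93.7566
tree:
28.3484
38.7638 17.7282
51.4107 26.0005 9.1472
65.8964 37.0055 14.6585 3.3491
77.9628 50.7716 22.9544 5.9578 0.5747
87.5893 65.8964 34.8683 10.5173 1.1119 0.0000
95.2693 77.9628 50.7716 18.3956 2.1510 0.0000 0.0000
101.3963 87.5893 65.8964 31.8134 4.1612 0.0000 0.0000 0.0000
106.2844 95.2693 77.9628 50.7716 8.0500 0.0000 0.0000 0.0000 0.0000

params: Δt=0.22150 u=1.25346 d=0.79779 q=0.47559 e^(-rΔt)=0.98571
t_8 payoffs: 106.2844 95.2693 77.9628 50.7716 8.0500 0.0000 0.0000 0.0000 0.0000
t_7: node(7,0) S=24.1737 payoff=101.3963 vs cont=99.6014 → 101.3963 [stop]  node(7,1) S=37.9807 payoff=87.5893 vs cont=85.7944 → 87.5893 [stop]  node(7,2) S=59.6736 payoff=65.8964 vs cont=64.1014 → 65.8964 [stop]  node(7,3) S=93.7566 payoff=31.8134 vs cont=30.0184 → 31.8134 [stop]  node(7,4) S=147.3064 payoff=0.0000 vs cont=4.1612 → 4.1612 [wait]  node(7,5) S=231.4415 payoff=0.0000 vs cont=0.0000 → 0.0000 [wait]  node(7,6) S=363.6309 payoff=0.0000 vs cont=0.0000 → 0.0000 [wait]  node(7,7) S=571.3213 payoff=0.0000 vs cont=0.0000 → 0.0000 [wait]  ⇒ S*(7)=93.7566
t_6: node(6,0) S=30.3007 payoff=95.2693 vs cont=93.4743 → 95.2693 [stop]  node(6,1) S=47.6072 payoff=77.9628 vs cont=76.1679 → 77.9628 [stop]  node(6,2) S=74.7984 payoff=50.7716 vs cont=48.9767 → 50.7716 [stop]  node(6,3) S=117.5200 payoff=8.0500 vs cont=18.3956 → 18.3956 [wait]  node(6,4) S=184.6424 payoff=0.0000 vs cont=2.1510 → 2.1510 [wait]  node(6,5) S=290.1022 payoff=0.0000 vs cont=0.0000 → 0.0000 [wait]  node(6,6) S=455.7961 payoff=0.0000 vs cont=0.0000 → 0.0000 [wait]  ⇒ S*(6)=74.7984
t_5: node(5,0) S=37.9807 payoff=87.5893 vs cont=85.7944 → 87.5893 [stop]  node(5,1) S=59.6736 payoff=65.8964 vs cont=64.1014 → 65.8964 [stop]  node(5,2) S=93.7566 payoff=31.8134 vs cont=34.8683 → 34.8683 [wait]  node(5,3) S=147.3064 payoff=0.0000 vs cont=10.5173 → 10.5173 [wait]  node(5,4) S=231.4415 payoff=0.0000 vs cont=1.1119 → 1.1119 [wait]  node(5,5) S=363.6309 payoff=0.0000 vs cont=0.0000 → 0.0000 [wait]  ⇒ S*(5)=59.6736
t_4: node(4,0) S=47.6072 payoff=77.9628 vs cont=76.1679 → 77.9628 [stop]  node(4,1) S=74.7984 payoff=50.7716 vs cont=50.4088 → 50.7716 [stop]  node(4,2) S=117.5200 payoff=8.0500 vs cont=22.9544 → 22.9544 [wait]  node(4,3) S=184.6424 payoff=0.0000 vs cont=5.9578 → 5.9578 [wait]  node(4,4) S=290.1022 payoff=0.0000 vs cont=0.5747 → 0.5747 [wait]  ⇒ S*(4)=74.7984
t_3: node(3,0) S=59.6736 payoff=65.8964 vs cont=64.1014 → 65.8964 [stop]  node(3,1) S=93.7566 payoff=31.8134 vs cont=37.0055 → 37.0055 [wait]  node(3,2) S=147.3064 payoff=0.0000 vs cont=14.6585 → 14.6585 [wait]  node(3,3) S=231.4415 payoff=0.0000 vs cont=3.3491 → 3.3491 [wait]  ⇒ S*(3)=59.6736
t_2: node(2,0) S=74.7984 payoff=50.7716 vs cont=51.4107 → 51.4107 [wait]  node(2,1) S=117.5200 payoff=8.0500 vs cont=26.0005 → 26.0005 [wait]  node(2,2) S=184.6424 payoff=0.0000 vs cont=9.1472 → 9.1472 [wait]  ⇒ S*(2)=-
t_1: node(1,0) S=93.7566 payoff=31.8134 vs cont=38.7638 → 38.7638 [wait]  node(1,1) S=147.3064 payoff=0.0000 vs cont=17.7282 → 17.7282 [wait]  ⇒ S*(1)=-
t_0: node(0,0) S=117.5200 payoff=8.0500 vs cont=28.3484 → 28.3484 [wait]  ⇒ S*(0)=-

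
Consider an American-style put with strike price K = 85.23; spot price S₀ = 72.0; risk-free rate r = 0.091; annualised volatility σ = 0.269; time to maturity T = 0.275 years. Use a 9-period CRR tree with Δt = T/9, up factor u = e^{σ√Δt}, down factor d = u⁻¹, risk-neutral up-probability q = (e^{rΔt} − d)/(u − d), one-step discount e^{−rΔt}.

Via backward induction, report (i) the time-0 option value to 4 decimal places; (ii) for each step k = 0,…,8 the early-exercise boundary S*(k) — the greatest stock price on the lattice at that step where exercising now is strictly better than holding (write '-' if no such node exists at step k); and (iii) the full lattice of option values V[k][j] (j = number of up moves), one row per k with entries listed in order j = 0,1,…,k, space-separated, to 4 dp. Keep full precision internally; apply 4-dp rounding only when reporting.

price = 13.2300
boundary = 72.0000 68.6928 72.0000 68.6928 72.0000 75.4664 72.0000 75.4664 79.0997
tree:
13.2300
16.5372 10.0459
19.6925 13.2300 7.1353
22.7028 16.5372 9.8923 4.6066
25.5749 19.6925 13.2300 6.8378 2.5540
28.3150 22.7028 16.5372 9.7636 4.1504 1.0813
30.9293 25.5749 19.6925 13.2300 6.5144 1.9717 0.2581
33.4235 28.3150 22.7028 16.5372 9.7636 3.5241 0.5368 0.0000
35.8032 30.9293 25.5749 19.6925 13.2300 6.1303 1.1165 0.0000 0.0000
38.0735 33.4235 28.3150 22.7028 16.5372 9.7636 2.3221 0.0000 0.0000 0.0000

Δt=0.03056  u=1.04814  d=0.95407  q=0.51784  discount=0.99722
step 9 (expiry): payoffs max(K−S,0) = 38.0735 33.4235 28.3150 22.7028 16.5372 9.7636 2.3221 0.0000 0.0000 0.0000
step 8: (k=8,j=0): S=49.4268, (K−S)⁺=35.8032, hold=35.5665 ⇒ V=35.8032 exercise | (k=8,j=1): S=54.3007, (K−S)⁺=30.9293, hold=30.6927 ⇒ V=30.9293 exercise | (k=8,j=2): S=59.6551, (K−S)⁺=25.5749, hold=25.3382 ⇒ V=25.5749 exercise | (k=8,j=3): S=65.5375, (K−S)⁺=19.6925, hold=19.4558 ⇒ V=19.6925 exercise | (k=8,j=4): S=72.0000, (K−S)⁺=13.2300, hold=12.9933 ⇒ V=13.2300 exercise | (k=8,j=5): S=79.0997, (K−S)⁺=6.1303, hold=5.8936 ⇒ V=6.1303 exercise | (k=8,j=6): S=86.8995, (K−S)⁺=0.0000, hold=1.1165 ⇒ V=1.1165 continue | (k=8,j=7): S=95.4684, (K−S)⁺=0.0000, hold=0.0000 ⇒ V=0.0000 continue | (k=8,j=8): S=104.8823, (K−S)⁺=0.0000, hold=0.0000 ⇒ V=0.0000 continue  boundary S*=79.0997
step 7: (k=7,j=0): S=51.8065, (K−S)⁺=33.4235, hold=33.1869 ⇒ V=33.4235 exercise | (k=7,j=1): S=56.9150, (K−S)⁺=28.3150, hold=28.0784 ⇒ V=28.3150 exercise | (k=7,j=2): S=62.5272, (K−S)⁺=22.7028, hold=22.4662 ⇒ V=22.7028 exercise | (k=7,j=3): S=68.6928, (K−S)⁺=16.5372, hold=16.3005 ⇒ V=16.5372 exercise | (k=7,j=4): S=75.4664, (K−S)⁺=9.7636, hold=9.5269 ⇒ V=9.7636 exercise | (k=7,j=5): S=82.9079, (K−S)⁺=2.3221, hold=3.5241 ⇒ V=3.5241 continue | (k=7,j=6): S=91.0833, (K−S)⁺=0.0000, hold=0.5368 ⇒ V=0.5368 continue | (k=7,j=7): S=100.0647, (K−S)⁺=0.0000, hold=0.0000 ⇒ V=0.0000 continue  boundary S*=75.4664
step 6: (k=6,j=0): S=54.3007, (K−S)⁺=30.9293, hold=30.6927 ⇒ V=30.9293 exercise | (k=6,j=1): S=59.6551, (K−S)⁺=25.5749, hold=25.3382 ⇒ V=25.5749 exercise | (k=6,j=2): S=65.5375, (K−S)⁺=19.6925, hold=19.4558 ⇒ V=19.6925 exercise | (k=6,j=3): S=72.0000, (K−S)⁺=13.2300, hold=12.9933 ⇒ V=13.2300 exercise | (k=6,j=4): S=79.0997, (K−S)⁺=6.1303, hold=6.5144 ⇒ V=6.5144 continue | (k=6,j=5): S=86.8995, (K−S)⁺=0.0000, hold=1.9717 ⇒ V=1.9717 continue | (k=6,j=6): S=95.4684, (K−S)⁺=0.0000, hold=0.2581 ⇒ V=0.2581 continue  boundary S*=72.0000
step 5: (k=5,j=0): S=56.9150, (K−S)⁺=28.3150, hold=28.0784 ⇒ V=28.3150 exercise | (k=5,j=1): S=62.5272, (K−S)⁺=22.7028, hold=22.4662 ⇒ V=22.7028 exercise | (k=5,j=2): S=68.6928, (K−S)⁺=16.5372, hold=16.3005 ⇒ V=16.5372 exercise | (k=5,j=3): S=75.4664, (K−S)⁺=9.7636, hold=9.7253 ⇒ V=9.7636 exercise | (k=5,j=4): S=82.9079, (K−S)⁺=2.3221, hold=4.1504 ⇒ V=4.1504 continue | (k=5,j=5): S=91.0833, (K−S)⁺=0.0000, hold=1.0813 ⇒ V=1.0813 continue  boundary S*=75.4664
step 4: (k=4,j=0): S=59.6551, (K−S)⁺=25.5749, hold=25.3382 ⇒ V=25.5749 exercise | (k=4,j=1): S=65.5375, (K−S)⁺=19.6925, hold=19.4558 ⇒ V=19.6925 exercise | (k=4,j=2): S=72.0000, (K−S)⁺=13.2300, hold=12.9933 ⇒ V=13.2300 exercise | (k=4,j=3): S=79.0997, (K−S)⁺=6.1303, hold=6.8378 ⇒ V=6.8378 continue | (k=4,j=4): S=86.8995, (K−S)⁺=0.0000, hold=2.5540 ⇒ V=2.5540 continue  boundary S*=72.0000
step 3: (k=3,j=0): S=62.5272, (K−S)⁺=22.7028, hold=22.4662 ⇒ V=22.7028 exercise | (k=3,j=1): S=68.6928, (K−S)⁺=16.5372, hold=16.3005 ⇒ V=16.5372 exercise | (k=3,j=2): S=75.4664, (K−S)⁺=9.7636, hold=9.8923 ⇒ V=9.8923 continue | (k=3,j=3): S=82.9079, (K−S)⁺=2.3221, hold=4.6066 ⇒ V=4.6066 continue  boundary S*=68.6928
step 2: (k=2,j=0): S=65.5375, (K−S)⁺=19.6925, hold=19.4558 ⇒ V=19.6925 exercise | (k=2,j=1): S=72.0000, (K−S)⁺=13.2300, hold=13.0598 ⇒ V=13.2300 exercise | (k=2,j=2): S=79.0997, (K−S)⁺=6.1303, hold=7.1353 ⇒ V=7.1353 continue  boundary S*=72.0000
step 1: (k=1,j=0): S=68.6928, (K−S)⁺=16.5372, hold=16.3005 ⇒ V=16.5372 exercise | (k=1,j=1): S=75.4664, (K−S)⁺=9.7636, hold=10.0459 ⇒ V=10.0459 continue  boundary S*=68.6928
step 0: (k=0,j=0): S=72.0000, (K−S)⁺=13.2300, hold=13.1391 ⇒ V=13.2300 exercise  boundary S*=72.0000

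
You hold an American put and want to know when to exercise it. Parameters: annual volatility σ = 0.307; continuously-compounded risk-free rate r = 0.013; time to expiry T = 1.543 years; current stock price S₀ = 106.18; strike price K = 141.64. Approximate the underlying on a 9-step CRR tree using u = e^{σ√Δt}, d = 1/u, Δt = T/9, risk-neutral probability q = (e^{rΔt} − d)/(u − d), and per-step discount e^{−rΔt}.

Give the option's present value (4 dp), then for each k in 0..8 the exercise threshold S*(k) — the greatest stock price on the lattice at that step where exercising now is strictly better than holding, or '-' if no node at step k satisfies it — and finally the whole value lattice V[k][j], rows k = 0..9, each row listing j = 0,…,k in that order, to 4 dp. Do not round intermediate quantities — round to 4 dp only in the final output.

Δt=0.17144, u=1.13555, d=0.88063, q=0.47702, disc=e^(-rΔt)=0.99777
k=9 terminal: V=max(K-S,0) → 107.8187 98.0284 85.4041 69.1254 48.1345 21.0674 0.0000 0.0000 0.0000 0.0000
k=8: j=0 S=38.4058 intr=103.2342 cont=102.9189 V=103.2342[EX]; j=1 S=49.5231 intr=92.1169 cont=91.8015 V=92.1169[EX]; j=2 S=63.8586 intr=77.7814 cont=77.4660 V=77.7814[EX]; j=3 S=82.3439 intr=59.2961 cont=58.9808 V=59.2961[EX]; j=4 S=106.1800 intr=35.4600 cont=35.1447 V=35.4600[EX]; j=5 S=136.9160 intr=4.7240 cont=10.9934 V=10.9934[hold]; j=6 S=176.5492 intr=0.0000 cont=0.0000 V=0.0000[hold]; j=7 S=227.6550 intr=0.0000 cont=0.0000 V=0.0000[hold]; j=8 S=293.5545 intr=0.0000 cont=0.0000 V=0.0000[hold]  S*(8)=106.1800
k=7: j=0 S=43.6116 intr=98.0284 cont=97.7130 V=98.0284[EX]; j=1 S=56.2359 intr=85.4041 cont=85.0887 V=85.4041[EX]; j=2 S=72.5146 intr=69.1254 cont=68.8101 V=69.1254[EX]; j=3 S=93.5055 intr=48.1345 cont=47.8192 V=48.1345[EX]; j=4 S=120.5726 intr=21.0674 cont=23.7361 V=23.7361[hold]; j=5 S=155.4748 intr=0.0000 cont=5.7366 V=5.7366[hold]; j=6 S=200.4802 intr=0.0000 cont=0.0000 V=0.0000[hold]; j=7 S=258.5134 intr=0.0000 cont=0.0000 V=0.0000[hold]  S*(7)=93.5055
k=6: j=0 S=49.5231 intr=92.1169 cont=91.8015 V=92.1169[EX]; j=1 S=63.8586 intr=77.7814 cont=77.4660 V=77.7814[EX]; j=2 S=82.3439 intr=59.2961 cont=58.9808 V=59.2961[EX]; j=3 S=106.1800 intr=35.4600 cont=36.4148 V=36.4148[hold]; j=4 S=136.9160 intr=4.7240 cont=15.1163 V=15.1163[hold]; j=5 S=176.5492 intr=0.0000 cont=2.9934 V=2.9934[hold]; j=6 S=227.6550 intr=0.0000 cont=0.0000 V=0.0000[hold]  S*(6)=82.3439
k=5: j=0 S=56.2359 intr=85.4041 cont=85.0887 V=85.4041[EX]; j=1 S=72.5146 intr=69.1254 cont=68.8101 V=69.1254[EX]; j=2 S=93.5055 intr=48.1345 cont=48.2737 V=48.2737[hold]; j=3 S=120.5726 intr=21.0674 cont=26.1966 V=26.1966[hold]; j=4 S=155.4748 intr=0.0000 cont=9.3127 V=9.3127[hold]; j=5 S=200.4802 intr=0.0000 cont=1.5620 V=1.5620[hold]  S*(5)=72.5146
k=4: j=0 S=63.8586 intr=77.7814 cont=77.4660 V=77.7814[EX]; j=1 S=82.3439 intr=59.2961 cont=59.0470 V=59.2961[EX]; j=2 S=106.1800 intr=35.4600 cont=37.6585 V=37.6585[hold]; j=3 S=136.9160 intr=4.7240 cont=18.1023 V=18.1023[hold]; j=4 S=176.5492 intr=0.0000 cont=5.6030 V=5.6030[hold]  S*(4)=82.3439
k=3: j=0 S=72.5146 intr=69.1254 cont=68.8101 V=69.1254[EX]; j=1 S=93.5055 intr=48.1345 cont=48.8656 V=48.8656[hold]; j=2 S=120.5726 intr=21.0674 cont=28.2668 V=28.2668[hold]; j=3 S=155.4748 intr=0.0000 cont=12.1129 V=12.1129[hold]  S*(3)=72.5146
k=2: j=0 S=82.3439 intr=59.2961 cont=59.3288 V=59.3288[hold]; j=1 S=106.1800 intr=35.4600 cont=38.9527 V=38.9527[hold]; j=2 S=136.9160 intr=4.7240 cont=20.5154 V=20.5154[hold]  S*(2)=-
k=1: j=0 S=93.5055 intr=48.1345 cont=49.4986 V=49.4986[hold]; j=1 S=120.5726 intr=21.0674 cont=30.0906 V=30.0906[hold]  S*(1)=-
k=0: j=0 S=106.1800 intr=35.4600 cont=40.1511 V=40.1511[hold]  S*(0)=-

price = 40.1511
boundary = - - - 72.5146 82.3439 72.5146 82.3439 93.5055 106.1800
tree:
40.1511
49.4986 30.0906
59.3288 38.9527 20.5154
69.1254 48.8656 28.2668 12.1129
77.7814 59.2961 37.6585 18.1023 5.6030
85.4041 69.1254 48.2737 26.1966 9.3127 1.5620
92.1169 77.7814 59.2961 36.4148 15.1163 2.9934 0.0000
98.0284 85.4041 69.1254 48.1345 23.7361 5.7366 0.0000 0.0000
103.2342 92.1169 77.7814 59.2961 35.4600 10.9934 0.0000 0.0000 0.0000
107.8187 98.0284 85.4041 69.1254 48.1345 21.0674 0.0000 0.0000 0.0000 0.0000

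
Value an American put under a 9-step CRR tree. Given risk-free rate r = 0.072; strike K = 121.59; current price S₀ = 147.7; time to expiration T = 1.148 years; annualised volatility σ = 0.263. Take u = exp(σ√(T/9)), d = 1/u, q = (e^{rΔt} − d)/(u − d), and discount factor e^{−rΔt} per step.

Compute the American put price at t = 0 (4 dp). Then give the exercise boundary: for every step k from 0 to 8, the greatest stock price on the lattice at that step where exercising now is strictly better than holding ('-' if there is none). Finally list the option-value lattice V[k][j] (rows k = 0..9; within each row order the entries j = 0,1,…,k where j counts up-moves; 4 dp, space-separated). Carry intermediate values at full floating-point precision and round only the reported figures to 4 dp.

price = 3.5347
boundary = - - - - - 92.3450 101.4395 92.3450 101.4395
tree:
3.5347
5.7207 1.6235
9.0307 2.8332 0.5600
13.8471 4.8417 1.0699 0.1096
20.5226 8.0644 2.0176 0.2332 0.0000
29.2450 13.0093 3.7422 0.4962 0.0000 0.0000
37.5240 20.1505 6.7915 1.0555 0.0000 0.0000 0.0000
45.0609 29.2450 11.9599 2.2453 0.0000 0.0000 0.0000 0.0000
51.9220 37.5240 20.1505 4.7763 0.0000 0.0000 0.0000 0.0000 0.0000
58.1680 45.0609 29.2450 10.1605 0.0000 0.0000 0.0000 0.0000 0.0000 0.0000

Δt=0.12756  u=1.09848  d=0.91035  q=0.52558  discount=0.99086
step 9 (expiry): payoffs max(K−S,0) = 58.1680 45.0609 29.2450 10.1605 0.0000 0.0000 0.0000 0.0000 0.0000 0.0000
step 8: (k=8,j=0): S=69.6680, (K−S)⁺=51.9220, hold=50.8104 ⇒ V=51.9220 exercise | (k=8,j=1): S=84.0660, (K−S)⁺=37.5240, hold=36.4125 ⇒ V=37.5240 exercise | (k=8,j=2): S=101.4395, (K−S)⁺=20.1505, hold=19.0390 ⇒ V=20.1505 exercise | (k=8,j=3): S=122.4035, (K−S)⁺=0.0000, hold=4.7763 ⇒ V=4.7763 continue | (k=8,j=4): S=147.7000, (K−S)⁺=0.0000, hold=0.0000 ⇒ V=0.0000 continue | (k=8,j=5): S=178.2244, (K−S)⁺=0.0000, hold=0.0000 ⇒ V=0.0000 continue | (k=8,j=6): S=215.0572, (K−S)⁺=0.0000, hold=0.0000 ⇒ V=0.0000 continue | (k=8,j=7): S=259.5021, (K−S)⁺=0.0000, hold=0.0000 ⇒ V=0.0000 continue | (k=8,j=8): S=313.1321, (K−S)⁺=0.0000, hold=0.0000 ⇒ V=0.0000 continue  boundary S*=101.4395
step 7: (k=7,j=0): S=76.5291, (K−S)⁺=45.0609, hold=43.9493 ⇒ V=45.0609 exercise | (k=7,j=1): S=92.3450, (K−S)⁺=29.2450, hold=28.1334 ⇒ V=29.2450 exercise | (k=7,j=2): S=111.4295, (K−S)⁺=10.1605, hold=11.9599 ⇒ V=11.9599 continue | (k=7,j=3): S=134.4581, (K−S)⁺=0.0000, hold=2.2453 ⇒ V=2.2453 continue | (k=7,j=4): S=162.2460, (K−S)⁺=0.0000, hold=0.0000 ⇒ V=0.0000 continue | (k=7,j=5): S=195.7765, (K−S)⁺=0.0000, hold=0.0000 ⇒ V=0.0000 continue | (k=7,j=6): S=236.2367, (K−S)⁺=0.0000, hold=0.0000 ⇒ V=0.0000 continue | (k=7,j=7): S=285.0586, (K−S)⁺=0.0000, hold=0.0000 ⇒ V=0.0000 continue  boundary S*=92.3450
step 6: (k=6,j=0): S=84.0660, (K−S)⁺=37.5240, hold=36.4125 ⇒ V=37.5240 exercise | (k=6,j=1): S=101.4395, (K−S)⁺=20.1505, hold=19.9760 ⇒ V=20.1505 exercise | (k=6,j=2): S=122.4035, (K−S)⁺=0.0000, hold=6.7915 ⇒ V=6.7915 continue | (k=6,j=3): S=147.7000, (K−S)⁺=0.0000, hold=1.0555 ⇒ V=1.0555 continue | (k=6,j=4): S=178.2244, (K−S)⁺=0.0000, hold=0.0000 ⇒ V=0.0000 continue | (k=6,j=5): S=215.0572, (K−S)⁺=0.0000, hold=0.0000 ⇒ V=0.0000 continue | (k=6,j=6): S=259.5021, (K−S)⁺=0.0000, hold=0.0000 ⇒ V=0.0000 continue  boundary S*=101.4395
step 5: (k=5,j=0): S=92.3450, (K−S)⁺=29.2450, hold=28.1334 ⇒ V=29.2450 exercise | (k=5,j=1): S=111.4295, (K−S)⁺=10.1605, hold=13.0093 ⇒ V=13.0093 continue | (k=5,j=2): S=134.4581, (K−S)⁺=0.0000, hold=3.7422 ⇒ V=3.7422 continue | (k=5,j=3): S=162.2460, (K−S)⁺=0.0000, hold=0.4962 ⇒ V=0.4962 continue | (k=5,j=4): S=195.7765, (K−S)⁺=0.0000, hold=0.0000 ⇒ V=0.0000 continue | (k=5,j=5): S=236.2367, (K−S)⁺=0.0000, hold=0.0000 ⇒ V=0.0000 continue  boundary S*=92.3450
step 4: (k=4,j=0): S=101.4395, (K−S)⁺=20.1505, hold=20.5226 ⇒ V=20.5226 continue | (k=4,j=1): S=122.4035, (K−S)⁺=0.0000, hold=8.0644 ⇒ V=8.0644 continue | (k=4,j=2): S=147.7000, (K−S)⁺=0.0000, hold=2.0176 ⇒ V=2.0176 continue | (k=4,j=3): S=178.2244, (K−S)⁺=0.0000, hold=0.2332 ⇒ V=0.2332 continue | (k=4,j=4): S=215.0572, (K−S)⁺=0.0000, hold=0.0000 ⇒ V=0.0000 continue  boundary S*=-
step 3: (k=3,j=0): S=111.4295, (K−S)⁺=10.1605, hold=13.8471 ⇒ V=13.8471 continue | (k=3,j=1): S=134.4581, (K−S)⁺=0.0000, hold=4.8417 ⇒ V=4.8417 continue | (k=3,j=2): S=162.2460, (K−S)⁺=0.0000, hold=1.0699 ⇒ V=1.0699 continue | (k=3,j=3): S=195.7765, (K−S)⁺=0.0000, hold=0.1096 ⇒ V=0.1096 continue  boundary S*=-
step 2: (k=2,j=0): S=122.4035, (K−S)⁺=0.0000, hold=9.0307 ⇒ V=9.0307 continue | (k=2,j=1): S=147.7000, (K−S)⁺=0.0000, hold=2.8332 ⇒ V=2.8332 continue | (k=2,j=2): S=178.2244, (K−S)⁺=0.0000, hold=0.5600 ⇒ V=0.5600 continue  boundary S*=-
step 1: (k=1,j=0): S=134.4581, (K−S)⁺=0.0000, hold=5.7207 ⇒ V=5.7207 continue | (k=1,j=1): S=162.2460, (K−S)⁺=0.0000, hold=1.6235 ⇒ V=1.6235 continue  boundary S*=-
step 0: (k=0,j=0): S=147.7000, (K−S)⁺=0.0000, hold=3.5347 ⇒ V=3.5347 continue  boundary S*=-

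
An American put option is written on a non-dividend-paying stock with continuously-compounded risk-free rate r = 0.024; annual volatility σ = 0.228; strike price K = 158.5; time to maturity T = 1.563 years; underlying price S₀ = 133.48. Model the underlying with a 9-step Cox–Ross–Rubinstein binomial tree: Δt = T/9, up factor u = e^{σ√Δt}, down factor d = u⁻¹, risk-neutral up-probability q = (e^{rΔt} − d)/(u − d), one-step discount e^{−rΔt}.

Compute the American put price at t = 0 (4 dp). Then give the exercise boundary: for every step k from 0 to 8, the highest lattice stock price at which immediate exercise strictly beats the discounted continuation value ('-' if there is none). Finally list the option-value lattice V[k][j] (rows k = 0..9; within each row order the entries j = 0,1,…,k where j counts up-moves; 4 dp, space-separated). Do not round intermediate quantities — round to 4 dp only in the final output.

price = 29.3364
boundary = - - 110.3791 100.3743 110.3791 121.3813 110.3791 121.3813 133.4800
tree:
29.3364
38.1190 20.7367
48.1209 28.3649 13.2274
58.1257 37.5879 19.3135 7.2084
67.2237 48.1209 27.2944 11.4373 3.0097
75.4971 58.1257 37.1187 17.6282 5.2977 0.7305
83.0205 67.2237 48.1209 26.1924 9.1503 1.4618 0.0000
89.8621 75.4971 58.1257 37.1187 15.4070 2.9253 0.0000 0.0000
96.0835 83.0205 67.2237 48.1209 25.0200 5.8542 0.0000 0.0000 0.0000
101.7410 89.8621 75.4971 58.1257 37.1187 11.7153 0.0000 0.0000 0.0000 0.0000

Δt=0.17367  u=1.09968  d=0.90936  q=0.49821  discount=0.99584
step 9 (expiry): payoffs max(K−S,0) = 101.7410 89.8621 75.4971 58.1257 37.1187 11.7153 0.0000 0.0000 0.0000 0.0000
step 8: (k=8,j=0): S=62.4165, (K−S)⁺=96.0835, hold=95.4242 ⇒ V=96.0835 exercise | (k=8,j=1): S=75.4795, (K−S)⁺=83.0205, hold=82.3613 ⇒ V=83.0205 exercise | (k=8,j=2): S=91.2763, (K−S)⁺=67.2237, hold=66.5645 ⇒ V=67.2237 exercise | (k=8,j=3): S=110.3791, (K−S)⁺=48.1209, hold=47.4616 ⇒ V=48.1209 exercise | (k=8,j=4): S=133.4800, (K−S)⁺=25.0200, hold=24.3607 ⇒ V=25.0200 exercise | (k=8,j=5): S=161.4155, (K−S)⁺=0.0000, hold=5.8542 ⇒ V=5.8542 continue | (k=8,j=6): S=195.1976, (K−S)⁺=0.0000, hold=0.0000 ⇒ V=0.0000 continue | (k=8,j=7): S=236.0498, (K−S)⁺=0.0000, hold=0.0000 ⇒ V=0.0000 continue | (k=8,j=8): S=285.4518, (K−S)⁺=0.0000, hold=0.0000 ⇒ V=0.0000 continue  boundary S*=133.4800
step 7: (k=7,j=0): S=68.6379, (K−S)⁺=89.8621, hold=89.2028 ⇒ V=89.8621 exercise | (k=7,j=1): S=83.0029, (K−S)⁺=75.4971, hold=74.8378 ⇒ V=75.4971 exercise | (k=7,j=2): S=100.3743, (K−S)⁺=58.1257, hold=57.4665 ⇒ V=58.1257 exercise | (k=7,j=3): S=121.3813, (K−S)⁺=37.1187, hold=36.4595 ⇒ V=37.1187 exercise | (k=7,j=4): S=146.7847, (K−S)⁺=11.7153, hold=15.4070 ⇒ V=15.4070 continue | (k=7,j=5): S=177.5047, (K−S)⁺=0.0000, hold=2.9253 ⇒ V=2.9253 continue | (k=7,j=6): S=214.6540, (K−S)⁺=0.0000, hold=0.0000 ⇒ V=0.0000 continue | (k=7,j=7): S=259.5782, (K−S)⁺=0.0000, hold=0.0000 ⇒ V=0.0000 continue  boundary S*=121.3813
step 6: (k=6,j=0): S=75.4795, (K−S)⁺=83.0205, hold=82.3613 ⇒ V=83.0205 exercise | (k=6,j=1): S=91.2763, (K−S)⁺=67.2237, hold=66.5645 ⇒ V=67.2237 exercise | (k=6,j=2): S=110.3791, (K−S)⁺=48.1209, hold=47.4616 ⇒ V=48.1209 exercise | (k=6,j=3): S=133.4800, (K−S)⁺=25.0200, hold=26.1924 ⇒ V=26.1924 continue | (k=6,j=4): S=161.4155, (K−S)⁺=0.0000, hold=9.1503 ⇒ V=9.1503 continue | (k=6,j=5): S=195.1976, (K−S)⁺=0.0000, hold=1.4618 ⇒ V=1.4618 continue | (k=6,j=6): S=236.0498, (K−S)⁺=0.0000, hold=0.0000 ⇒ V=0.0000 continue  boundary S*=110.3791
step 5: (k=5,j=0): S=83.0029, (K−S)⁺=75.4971, hold=74.8378 ⇒ V=75.4971 exercise | (k=5,j=1): S=100.3743, (K−S)⁺=58.1257, hold=57.4665 ⇒ V=58.1257 exercise | (k=5,j=2): S=121.3813, (K−S)⁺=37.1187, hold=37.0411 ⇒ V=37.1187 exercise | (k=5,j=3): S=146.7847, (K−S)⁺=11.7153, hold=17.6282 ⇒ V=17.6282 continue | (k=5,j=4): S=177.5047, (K−S)⁺=0.0000, hold=5.2977 ⇒ V=5.2977 continue | (k=5,j=5): S=214.6540, (K−S)⁺=0.0000, hold=0.7305 ⇒ V=0.7305 continue  boundary S*=121.3813
step 4: (k=4,j=0): S=91.2763, (K−S)⁺=67.2237, hold=66.5645 ⇒ V=67.2237 exercise | (k=4,j=1): S=110.3791, (K−S)⁺=48.1209, hold=47.4616 ⇒ V=48.1209 exercise | (k=4,j=2): S=133.4800, (K−S)⁺=25.0200, hold=27.2944 ⇒ V=27.2944 continue | (k=4,j=3): S=161.4155, (K−S)⁺=0.0000, hold=11.4373 ⇒ V=11.4373 continue | (k=4,j=4): S=195.1976, (K−S)⁺=0.0000, hold=3.0097 ⇒ V=3.0097 continue  boundary S*=110.3791
step 3: (k=3,j=0): S=100.3743, (K−S)⁺=58.1257, hold=57.4665 ⇒ V=58.1257 exercise | (k=3,j=1): S=121.3813, (K−S)⁺=37.1187, hold=37.5879 ⇒ V=37.5879 continue | (k=3,j=2): S=146.7847, (K−S)⁺=11.7153, hold=19.3135 ⇒ V=19.3135 continue | (k=3,j=3): S=177.5047, (K−S)⁺=0.0000, hold=7.2084 ⇒ V=7.2084 continue  boundary S*=100.3743
step 2: (k=2,j=0): S=110.3791, (K−S)⁺=48.1209, hold=47.6944 ⇒ V=48.1209 exercise | (k=2,j=1): S=133.4800, (K−S)⁺=25.0200, hold=28.3649 ⇒ V=28.3649 continue | (k=2,j=2): S=161.4155, (K−S)⁺=0.0000, hold=13.2274 ⇒ V=13.2274 continue  boundary S*=110.3791
step 1: (k=1,j=0): S=121.3813, (K−S)⁺=37.1187, hold=38.1190 ⇒ V=38.1190 continue | (k=1,j=1): S=146.7847, (K−S)⁺=11.7153, hold=20.7367 ⇒ V=20.7367 continue  boundary S*=-
step 0: (k=0,j=0): S=133.4800, (K−S)⁺=25.0200, hold=29.3364 ⇒ V=29.3364 continue  boundary S*=-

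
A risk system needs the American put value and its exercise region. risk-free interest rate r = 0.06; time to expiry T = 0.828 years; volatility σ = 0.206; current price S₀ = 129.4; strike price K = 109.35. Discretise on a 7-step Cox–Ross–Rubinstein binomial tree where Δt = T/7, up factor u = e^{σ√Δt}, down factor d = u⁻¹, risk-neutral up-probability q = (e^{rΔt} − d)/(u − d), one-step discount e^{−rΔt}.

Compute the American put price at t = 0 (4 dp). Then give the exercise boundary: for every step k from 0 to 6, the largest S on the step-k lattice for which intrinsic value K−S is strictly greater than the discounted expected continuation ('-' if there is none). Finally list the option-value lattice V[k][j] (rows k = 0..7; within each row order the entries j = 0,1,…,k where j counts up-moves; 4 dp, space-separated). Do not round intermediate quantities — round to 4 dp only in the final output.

Δt=0.11829, u=1.07342, d=0.93160, q=0.53252, disc=e^(-rΔt)=0.99293
k=7 terminal: V=max(K-S,0) → 30.5458 18.5496 4.7272 0.0000 0.0000 0.0000 0.0000 0.0000
k=6: j=0 S=84.5899 intr=24.7601 cont=23.9868 V=24.7601[EX]; j=1 S=97.4669 intr=11.8831 cont=11.1098 V=11.8831[EX]; j=2 S=112.3041 intr=0.0000 cont=2.1943 V=2.1943[hold]; j=3 S=129.4000 intr=0.0000 cont=0.0000 V=0.0000[hold]; j=4 S=149.0984 intr=0.0000 cont=0.0000 V=0.0000[hold]; j=5 S=171.7954 intr=0.0000 cont=0.0000 V=0.0000[hold]; j=6 S=197.9475 intr=0.0000 cont=0.0000 V=0.0000[hold]  S*(6)=97.4669
k=5: j=0 S=90.8004 intr=18.5496 cont=17.7763 V=18.5496[EX]; j=1 S=104.6228 intr=4.7272 cont=6.6761 V=6.6761[hold]; j=2 S=120.5494 intr=0.0000 cont=1.0185 V=1.0185[hold]; j=3 S=138.9004 intr=0.0000 cont=0.0000 V=0.0000[hold]; j=4 S=160.0450 intr=0.0000 cont=0.0000 V=0.0000[hold]; j=5 S=184.4084 intr=0.0000 cont=0.0000 V=0.0000[hold]  S*(5)=90.8004
k=4: j=0 S=97.4669 intr=11.8831 cont=12.1403 V=12.1403[hold]; j=1 S=112.3041 intr=0.0000 cont=3.6374 V=3.6374[hold]; j=2 S=129.4000 intr=0.0000 cont=0.4728 V=0.4728[hold]; j=3 S=149.0984 intr=0.0000 cont=0.0000 V=0.0000[hold]; j=4 S=171.7954 intr=0.0000 cont=0.0000 V=0.0000[hold]  S*(4)=-
k=3: j=0 S=104.6228 intr=4.7272 cont=7.5585 V=7.5585[hold]; j=1 S=120.5494 intr=0.0000 cont=1.9384 V=1.9384[hold]; j=2 S=138.9004 intr=0.0000 cont=0.2194 V=0.2194[hold]; j=3 S=160.0450 intr=0.0000 cont=0.0000 V=0.0000[hold]  S*(3)=-
k=2: j=0 S=112.3041 intr=0.0000 cont=4.5334 V=4.5334[hold]; j=1 S=129.4000 intr=0.0000 cont=1.0158 V=1.0158[hold]; j=2 S=149.0984 intr=0.0000 cont=0.1019 V=0.1019[hold]  S*(2)=-
k=1: j=0 S=120.5494 intr=0.0000 cont=2.6414 V=2.6414[hold]; j=1 S=138.9004 intr=0.0000 cont=0.5254 V=0.5254[hold]  S*(1)=-
k=0: j=0 S=129.4000 intr=0.0000 cont=1.5039 V=1.5039[hold]  S*(0)=-

price = 1.5039
boundary = - - - - - 90.8004 97.4669
tree:
1.5039
2.6414 0.5254
4.5334 1.0158 0.1019
7.5585 1.9384 0.2194 0.0000
12.1403 3.6374 0.4728 0.0000 0.0000
18.5496 6.6761 1.0185 0.0000 0.0000 0.0000
24.7601 11.8831 2.1943 0.0000 0.0000 0.0000 0.0000
30.5458 18.5496 4.7272 0.0000 0.0000 0.0000 0.0000 0.0000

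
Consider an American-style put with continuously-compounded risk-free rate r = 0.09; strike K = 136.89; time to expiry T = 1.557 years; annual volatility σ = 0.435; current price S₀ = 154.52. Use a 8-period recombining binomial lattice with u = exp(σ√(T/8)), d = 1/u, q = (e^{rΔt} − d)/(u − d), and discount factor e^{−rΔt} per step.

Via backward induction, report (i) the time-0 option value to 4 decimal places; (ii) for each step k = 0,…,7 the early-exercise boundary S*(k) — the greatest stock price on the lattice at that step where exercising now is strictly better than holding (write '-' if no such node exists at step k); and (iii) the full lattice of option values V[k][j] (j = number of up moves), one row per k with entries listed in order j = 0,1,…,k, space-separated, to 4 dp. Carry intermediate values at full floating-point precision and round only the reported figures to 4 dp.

params: Δt=0.19462 u=1.21156 d=0.82538 q=0.49793 e^(-rΔt)=0.98264
t_8 payoffs: 103.6060 88.0335 65.1750 31.6218 0.0000 0.0000 0.0000 0.0000 0.0000
t_7: node(7,0) S=40.3254 payoff=96.5646 vs cont=94.1877 → 96.5646 [stop]  node(7,1) S=59.1924 payoff=77.6976 vs cont=75.3207 → 77.6976 [stop]  node(7,2) S=86.8867 payoff=50.0033 vs cont=47.6263 → 50.0033 [stop]  node(7,3) S=127.5384 payoff=9.3516 vs cont=15.6007 → 15.6007 [wait]  node(7,4) S=187.2097 payoff=0.0000 vs cont=0.0000 → 0.0000 [wait]  node(7,5) S=274.7995 payoff=0.0000 vs cont=0.0000 → 0.0000 [wait]  node(7,6) S=403.3697 payoff=0.0000 vs cont=0.0000 → 0.0000 [wait]  node(7,7) S=592.0941 payoff=0.0000 vs cont=0.0000 → 0.0000 [wait]  ⇒ S*(7)=86.8867
t_6: node(6,0) S=48.8565 payoff=88.0335 vs cont=85.6566 → 88.0335 [stop]  node(6,1) S=71.7150 payoff=65.1750 vs cont=62.7981 → 65.1750 [stop]  node(6,2) S=105.2682 payoff=31.6218 vs cont=32.3025 → 32.3025 [wait]  node(6,3) S=154.5200 payoff=0.0000 vs cont=7.6967 → 7.6967 [wait]  node(6,4) S=226.8152 payoff=0.0000 vs cont=0.0000 → 0.0000 [wait]  node(6,5) S=332.9351 payoff=0.0000 vs cont=0.0000 → 0.0000 [wait]  node(6,6) S=488.7053 payoff=0.0000 vs cont=0.0000 → 0.0000 [wait]  ⇒ S*(6)=71.7150
t_5: node(5,0) S=59.1924 payoff=77.6976 vs cont=75.3207 → 77.6976 [stop]  node(5,1) S=86.8867 payoff=50.0033 vs cont=47.9594 → 50.0033 [stop]  node(5,2) S=127.5384 payoff=9.3516 vs cont=19.7024 → 19.7024 [wait]  node(5,3) S=187.2097 payoff=0.0000 vs cont=3.7972 → 3.7972 [wait]  node(5,4) S=274.7995 payoff=0.0000 vs cont=0.0000 → 0.0000 [wait]  node(5,5) S=403.3697 payoff=0.0000 vs cont=0.0000 → 0.0000 [wait]  ⇒ S*(5)=86.8867
t_4: node(4,0) S=71.7150 payoff=65.1750 vs cont=62.7981 → 65.1750 [stop]  node(4,1) S=105.2682 payoff=31.6218 vs cont=34.3093 → 34.3093 [wait]  node(4,2) S=154.5200 payoff=0.0000 vs cont=11.5781 → 11.5781 [wait]  node(4,3) S=226.8152 payoff=0.0000 vs cont=1.8734 → 1.8734 [wait]  node(4,4) S=332.9351 payoff=0.0000 vs cont=0.0000 → 0.0000 [wait]  ⇒ S*(4)=71.7150
t_3: node(3,0) S=86.8867 payoff=50.0033 vs cont=48.9413 → 50.0033 [stop]  node(3,1) S=127.5384 payoff=9.3516 vs cont=22.5916 → 22.5916 [wait]  node(3,2) S=187.2097 payoff=0.0000 vs cont=6.6287 → 6.6287 [wait]  node(3,3) S=274.7995 payoff=0.0000 vs cont=0.9242 → 0.9242 [wait]  ⇒ S*(3)=86.8867
t_2: node(2,0) S=105.2682 payoff=31.6218 vs cont=35.7230 → 35.7230 [wait]  node(2,1) S=154.5200 payoff=0.0000 vs cont=14.3890 → 14.3890 [wait]  node(2,2) S=226.8152 payoff=0.0000 vs cont=3.7225 → 3.7225 [wait]  ⇒ S*(2)=-
t_1: node(1,0) S=127.5384 payoff=9.3516 vs cont=24.6643 → 24.6643 [wait]  node(1,1) S=187.2097 payoff=0.0000 vs cont=8.9202 → 8.9202 [wait]  ⇒ S*(1)=-
t_0: node(0,0) S=154.5200 payoff=0.0000 vs cont=16.5327 → 16.5327 [wait]  ⇒ S*(0)=-

price = 16.5327
boundary = - - - 86.8867 71.7150 86.8867 71.7150 86.8867
tree:
16.5327
24.6643 8.9202
35.7230 14.3890 3.7225
50.0033 22.5916 6.6287 0.9242
65.1750 34.3093 11.5781 1.8734 0.0000
77.6976 50.0033 19.7024 3.7972 0.0000 0.0000
88.0335 65.1750 32.3025 7.6967 0.0000 0.0000 0.0000
96.5646 77.6976 50.0033 15.6007 0.0000 0.0000 0.0000 0.0000
103.6060 88.0335 65.1750 31.6218 0.0000 0.0000 0.0000 0.0000 0.0000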